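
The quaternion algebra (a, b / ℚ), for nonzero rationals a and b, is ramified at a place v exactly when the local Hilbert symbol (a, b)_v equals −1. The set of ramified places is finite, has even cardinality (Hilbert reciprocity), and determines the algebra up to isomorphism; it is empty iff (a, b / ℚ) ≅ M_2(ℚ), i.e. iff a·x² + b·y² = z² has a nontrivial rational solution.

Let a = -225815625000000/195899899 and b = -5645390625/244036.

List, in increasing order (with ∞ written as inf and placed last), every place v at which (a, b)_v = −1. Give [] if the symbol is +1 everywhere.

(a, b) ≡ (-762755, -40145) mod (ℚ^×)²; places V = {2, 3, 5, 7, 13, 19, 31, 37, ∞}.
(a,b)_5: α=11, u≡4; β=7, v≡4 (mod 5); (4|5)=+1, (4|5)=+1; sign (−1)^0·+1^7·+1^11 = +1.
(a,b)_13: α=-4, u≡7; β=-2, v≡9 (mod 13); (7|13)=-1, (9|13)=+1; sign (−1)^0·-1^-2·+1^-4 = +1.
(a,b)_∞: sgn(-762755)=−, sgn(-40145)=−, so -1.
(a,b)_37: α=1, u≡32; β=1, v≡28 (mod 37); (32|37)=-1, (28|37)=+1; sign (−1)^0·-1^1·+1^1 = -1.
(a,b)_3: α=2, u≡1; β=2, v≡1 (mod 3); (1|3)=+1, (1|3)=+1; sign (−1)^0·+1^2·+1^2 = +1.
(a,b)_2: α=6, β=-2; u≡5, v≡7 (mod 8); ε(u)ε(v)=0·1, αω(v)=6·0, βω(u)=-2·1; sum ≡ 0  ⇒  +1.
(a,b)_19: α=-3, u≡15; β=-2, v≡8 (mod 19); (15|19)=-1, (8|19)=-1; sign (−1)^0·-1^-2·-1^-3 = -1.
(a,b)_7: α=1, u≡1; β=1, v≡5 (mod 7); (1|7)=+1, (5|7)=-1; sign (−1)^1·+1^1·-1^1 = +1.
(a,b)_31: α=1, u≡4; β=1, v≡8 (mod 31); (4|31)=+1, (8|31)=+1; sign (−1)^1·+1^1·+1^1 = -1.
|Ram(-762755, -40145)| = 4, even; anisotropic at {19, 31, 37, ∞}.

[19, 31, 37, inf]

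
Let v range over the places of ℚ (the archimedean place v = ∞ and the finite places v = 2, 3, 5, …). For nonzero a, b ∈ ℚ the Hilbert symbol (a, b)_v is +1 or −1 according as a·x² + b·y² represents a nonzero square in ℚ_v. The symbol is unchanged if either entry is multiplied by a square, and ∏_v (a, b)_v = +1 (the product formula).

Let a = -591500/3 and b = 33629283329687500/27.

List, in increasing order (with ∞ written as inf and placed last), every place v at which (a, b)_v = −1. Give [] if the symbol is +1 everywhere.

(a, b) ≡ (-105, 273) mod (ℚ^×)²; places V = {2, 3, 5, 7, 13, ∞}.
(a,b)_7: α=1, u≡6; β=3, v≡2 (mod 7); (6|7)=-1, (2|7)=+1; sign (−1)^1·-1^3·+1^1 = +1.
(a,b)_3: α=-1, u≡1; β=-3, v≡1 (mod 3); (1|3)=+1, (1|3)=+1; sign (−1)^1·+1^-3·+1^-1 = -1.
(a,b)_2: α=2, β=2; u≡7, v≡1 (mod 8); ε(u)ε(v)=1·0, αω(v)=2·0, βω(u)=2·0; sum ≡ 0  ⇒  +1.
(a,b)_13: α=2, u≡12; β=7, v≡7 (mod 13); (12|13)=+1, (7|13)=-1; sign (−1)^0·+1^7·-1^2 = +1.
(a,b)_∞: sgn(-105)=−, sgn(273)=+, so +1.
(a,b)_5: α=3, u≡1; β=8, v≡2 (mod 5); (1|5)=+1, (2|5)=-1; sign (−1)^0·+1^8·-1^3 = -1.
|Ram(-105, 273)| = 2, even; anisotropic at {3, 5}.

[3, 5]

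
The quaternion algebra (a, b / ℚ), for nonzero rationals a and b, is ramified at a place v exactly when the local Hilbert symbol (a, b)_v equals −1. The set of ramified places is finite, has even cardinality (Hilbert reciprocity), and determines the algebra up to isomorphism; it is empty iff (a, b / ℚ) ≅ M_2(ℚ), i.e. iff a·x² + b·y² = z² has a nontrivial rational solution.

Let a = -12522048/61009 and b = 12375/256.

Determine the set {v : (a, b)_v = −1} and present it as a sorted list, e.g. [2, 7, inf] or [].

(a, b) ≡ (-33, 55) mod (ℚ^×)²; places V = {2, 3, 5, 7, 11, 13, 19, ∞}.
(a,b)_3: α=1, u≡1; β=2, v≡1 (mod 3); (1|3)=+1, (1|3)=+1; sign (−1)^0·+1^2·+1^1 = +1.
(a,b)_7: α=2, u≡1; β=0, v≡5 (mod 7); (1|7)=+1, (5|7)=-1; sign (−1)^0·+1^0·-1^2 = +1.
(a,b)_11: α=3, u≡10; β=1, v≡1 (mod 11); (10|11)=-1, (1|11)=+1; sign (−1)^1·-1^1·+1^3 = +1.
(a,b)_2: α=6, β=-8; u≡7, v≡7 (mod 8); ε(u)ε(v)=1·1, αω(v)=6·0, βω(u)=-8·0; sum ≡ 1  ⇒  -1.
(a,b)_∞: sgn(-33)=−, sgn(55)=+, so +1.
(a,b)_19: α=-2, u≡11; β=0, v≡7 (mod 19); (11|19)=+1, (7|19)=+1; sign (−1)^0·+1^0·+1^-2 = +1.
(a,b)_13: α=-2, u≡2; β=0, v≡10 (mod 13); (2|13)=-1, (10|13)=+1; sign (−1)^0·-1^0·+1^-2 = +1.
(a,b)_5: α=0, u≡3; β=3, v≡4 (mod 5); (3|5)=-1, (4|5)=+1; sign (−1)^0·-1^3·+1^0 = -1.
|Ram(-33, 55)| = 2, even; anisotropic at {2, 5}.

[2, 5]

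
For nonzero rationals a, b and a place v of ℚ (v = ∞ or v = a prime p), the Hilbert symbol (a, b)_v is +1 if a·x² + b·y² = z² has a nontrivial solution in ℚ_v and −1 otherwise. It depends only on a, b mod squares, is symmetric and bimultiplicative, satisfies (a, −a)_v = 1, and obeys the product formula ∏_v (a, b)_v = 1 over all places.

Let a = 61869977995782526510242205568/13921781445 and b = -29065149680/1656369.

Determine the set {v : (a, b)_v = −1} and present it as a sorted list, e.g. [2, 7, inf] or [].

[5, 23, 37, 43]

(a, b) ≡ (17198710, -102695) mod (ℚ^×)²; places V = {2, 3, 5, 7, 11, 13, 17, 19, 23, 37, 41, 43, 47, ∞}.
(a,b)_37: α=1, u≡34; β=0, v≡22 (mod 37); (34|37)=+1, (22|37)=-1; sign (−1)^0·+1^0·-1^1 = -1.
(a,b)_13: α=-2, u≡9; β=-2, v≡8 (mod 13); (9|13)=+1, (8|13)=-1; sign (−1)^0·+1^-2·-1^-2 = +1.
(a,b)_17: α=2, u≡6; β=0, v≡2 (mod 17); (6|17)=-1, (2|17)=+1; sign (−1)^0·-1^0·+1^2 = +1.
(a,b)_7: α=2, u≡2; β=2, v≡2 (mod 7); (2|7)=+1, (2|7)=+1; sign (−1)^0·+1^2·+1^2 = +1.
(a,b)_23: α=3, u≡22; β=1, v≡19 (mod 23); (22|23)=-1, (19|23)=-1; sign (−1)^1·-1^1·-1^3 = -1.
(a,b)_19: α=8, u≡4; β=3, v≡2 (mod 19); (4|19)=+1, (2|19)=-1; sign (−1)^0·+1^3·-1^8 = +1.
(a,b)_∞: sgn(17198710)=+, sgn(-102695)=−, so +1.
(a,b)_5: α=-1, u≡2; β=1, v≡1 (mod 5); (2|5)=-1, (1|5)=+1; sign (−1)^0·-1^1·+1^-1 = -1.
(a,b)_41: α=-2, u≡26; β=0, v≡1 (mod 41); (26|41)=-1, (1|41)=+1; sign (−1)^0·-1^0·+1^-2 = +1.
(a,b)_47: α=3, u≡19; β=1, v≡1 (mod 47); (19|47)=-1, (1|47)=+1; sign (−1)^1·-1^1·+1^3 = +1.
(a,b)_3: α=-4, u≡1; β=-4, v≡1 (mod 3); (1|3)=+1, (1|3)=+1; sign (−1)^0·+1^-4·+1^-4 = +1.
(a,b)_43: α=1, u≡7; β=0, v≡12 (mod 43); (7|43)=-1, (12|43)=-1; sign (−1)^0·-1^0·-1^1 = -1.
(a,b)_2: α=7, β=4; u≡3, v≡1 (mod 8); ε(u)ε(v)=1·0, αω(v)=7·0, βω(u)=4·1; sum ≡ 0  ⇒  +1.
(a,b)_11: α=-2, u≡1; β=-2, v≡1 (mod 11); (1|11)=+1, (1|11)=+1; sign (−1)^0·+1^-2·+1^-2 = +1.
(17198710, -102695 / ℚ) ramifies at {5, 23, 37, 43}: a division algebra.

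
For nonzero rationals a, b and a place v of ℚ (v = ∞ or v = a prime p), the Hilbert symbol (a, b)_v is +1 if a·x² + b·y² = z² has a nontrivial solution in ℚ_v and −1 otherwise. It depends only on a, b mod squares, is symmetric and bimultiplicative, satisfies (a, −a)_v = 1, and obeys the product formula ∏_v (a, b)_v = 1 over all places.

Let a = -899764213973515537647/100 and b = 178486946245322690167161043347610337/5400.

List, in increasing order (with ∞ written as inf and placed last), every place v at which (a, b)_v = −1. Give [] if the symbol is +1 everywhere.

[7, 41]

(a, b) ≡ (-27183, 53382) mod (ℚ^×)²; places V = {2, 3, 5, 7, 11, 13, 17, 19, 31, 41, ∞}.
(a,b)_2: α=-2, β=-3; u≡1, v≡3 (mod 8); ε(u)ε(v)=0·1, αω(v)=-2·1, βω(u)=-3·0; sum ≡ 0  ⇒  +1.
(a,b)_41: α=3, u≡17; β=5, v≡16 (mod 41); (17|41)=-1, (16|41)=+1; sign (−1)^0·-1^5·+1^3 = -1.
(a,b)_13: α=5, u≡8; β=8, v≡3 (mod 13); (8|13)=-1, (3|13)=+1; sign (−1)^0·-1^8·+1^5 = +1.
(a,b)_31: α=2, u≡1; β=3, v≡22 (mod 31); (1|31)=+1, (22|31)=-1; sign (−1)^0·+1^3·-1^2 = +1.
(a,b)_11: α=4, u≡4; β=6, v≡2 (mod 11); (4|11)=+1, (2|11)=-1; sign (−1)^0·+1^6·-1^4 = +1.
(a,b)_19: α=0, u≡9; β=2, v≡7 (mod 19); (9|19)=+1, (7|19)=+1; sign (−1)^0·+1^2·+1^0 = +1.
(a,b)_17: α=1, u≡4; β=2, v≡9 (mod 17); (4|17)=+1, (9|17)=+1; sign (−1)^0·+1^2·+1^1 = +1.
(a,b)_5: α=-2, u≡2; β=-2, v≡2 (mod 5); (2|5)=-1, (2|5)=-1; sign (−1)^0·-1^-2·-1^-2 = +1.
(a,b)_3: α=1, u≡2; β=-3, v≡1 (mod 3); (2|3)=-1, (1|3)=+1; sign (−1)^1·-1^-3·+1^1 = +1.
(a,b)_7: α=2, u≡6; β=3, v≡5 (mod 7); (6|7)=-1, (5|7)=-1; sign (−1)^0·-1^3·-1^2 = -1.
(a,b)_∞: sgn(-27183)=−, sgn(53382)=+, so +1.
(-27183, 53382 / ℚ) ramifies at {7, 41}: a division algebra.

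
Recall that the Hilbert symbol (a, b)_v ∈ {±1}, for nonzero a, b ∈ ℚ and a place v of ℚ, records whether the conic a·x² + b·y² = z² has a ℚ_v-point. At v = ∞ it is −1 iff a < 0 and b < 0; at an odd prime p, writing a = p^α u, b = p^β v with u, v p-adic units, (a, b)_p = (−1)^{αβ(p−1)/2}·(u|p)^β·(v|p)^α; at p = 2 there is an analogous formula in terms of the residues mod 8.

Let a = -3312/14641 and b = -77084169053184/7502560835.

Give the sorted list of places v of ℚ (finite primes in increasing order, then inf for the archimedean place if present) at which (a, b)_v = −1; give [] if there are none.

[5, 7, 23, inf]

(a, b) ≡ (-23, -1435) mod (ℚ^×)²; places V = {2, 3, 5, 7, 11, 23, 41, ∞}.
(a,b)_11: α=-4, u≡10; β=-8, v≡2 (mod 11); (10|11)=-1, (2|11)=-1; sign (−1)^0·-1^-8·-1^-4 = +1.
(a,b)_∞: sgn(-23)=−, sgn(-1435)=−, so -1.
(a,b)_23: α=1, u≡19; β=4, v≡21 (mod 23); (19|23)=-1, (21|23)=-1; sign (−1)^0·-1^4·-1^1 = -1.
(a,b)_41: α=0, u≡33; β=1, v≡34 (mod 41); (33|41)=+1, (34|41)=-1; sign (−1)^0·+1^1·-1^0 = +1.
(a,b)_7: α=0, u≡5; β=-1, v≡5 (mod 7); (5|7)=-1, (5|7)=-1; sign (−1)^0·-1^-1·-1^0 = -1.
(a,b)_3: α=2, u≡1; β=8, v≡2 (mod 3); (1|3)=+1, (2|3)=-1; sign (−1)^0·+1^8·-1^2 = +1.
(a,b)_2: α=4, β=10; u≡1, v≡5 (mod 8); ε(u)ε(v)=0·0, αω(v)=4·1, βω(u)=10·0; sum ≡ 0  ⇒  +1.
(a,b)_5: α=0, u≡3; β=-1, v≡3 (mod 5); (3|5)=-1, (3|5)=-1; sign (−1)^0·-1^-1·-1^0 = -1.
|Ram(-23, -1435)| = 4, even; anisotropic at {5, 7, 23, ∞}.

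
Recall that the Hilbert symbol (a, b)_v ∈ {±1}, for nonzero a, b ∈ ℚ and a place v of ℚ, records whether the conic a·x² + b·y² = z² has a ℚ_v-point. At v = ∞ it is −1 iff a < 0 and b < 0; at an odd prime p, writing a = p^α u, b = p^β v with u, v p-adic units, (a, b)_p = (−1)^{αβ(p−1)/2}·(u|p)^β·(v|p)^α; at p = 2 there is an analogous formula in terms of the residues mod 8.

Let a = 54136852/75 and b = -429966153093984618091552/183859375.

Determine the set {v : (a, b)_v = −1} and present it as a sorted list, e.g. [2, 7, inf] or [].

[3, 7]

Mod squares: a ≡ 399, b ≡ -2926. Check v ∈ {∞, 2, 3, 5, 7, 11, 13, 19, 29, 41}.
v=5: a=5^-2·(≡4), b=5^-6·(≡4) mod 5; (4|5)=+1, (4|5)=+1; (−1)^{-2·-6·2}·(+1)^-6·(+1)^-2 = +1.
v=13: a=13^0·(≡12), b=13^2·(≡9) mod 13; (12|13)=+1, (9|13)=+1; (−1)^{0·2·6}·(+1)^2·(+1)^0 = +1.
v=3: a=3^-1·(≡1), b=3^0·(≡2) mod 3; (1|3)=+1, (2|3)=-1; (−1)^{-1·0·1}·(+1)^0·(-1)^-1 = -1.
v=29: a=29^2·(≡20), b=29^6·(≡27) mod 29; (20|29)=+1, (27|29)=-1; (−1)^{2·6·14}·(+1)^6·(-1)^2 = +1.
v=2: v_2(a)=2, v_2(b)=5; units ≡ 7, 1 (mod 8); ε·ε+αω+βω = 1·0+2·0+5·0 ≡ 0  ⇒  (a,b)_2 = +1.
v=11: a=11^2·(≡1), b=11^7·(≡9) mod 11; (1|11)=+1, (9|11)=+1; (−1)^{2·7·5}·(+1)^7·(+1)^2 = +1.
v=7: a=7^1·(≡1), b=7^-1·(≡2) mod 7; (1|7)=+1, (2|7)=+1; (−1)^{1·-1·3}·(+1)^-1·(+1)^1 = -1.
v=41: a=41^0·(≡35), b=41^-2·(≡28) mod 41; (35|41)=-1, (28|41)=-1; (−1)^{0·-2·20}·(-1)^-2·(-1)^0 = +1.
v=19: a=19^1·(≡8), b=19^3·(≡17) mod 19; (8|19)=-1, (17|19)=+1; (−1)^{1·3·9}·(-1)^3·(+1)^1 = +1.
v=∞: 399 > 0 and -2926 < 0  ⇒  (a,b)_∞ = +1.
|Ram(399, -2926)| = 2, even; anisotropic at {3, 7}.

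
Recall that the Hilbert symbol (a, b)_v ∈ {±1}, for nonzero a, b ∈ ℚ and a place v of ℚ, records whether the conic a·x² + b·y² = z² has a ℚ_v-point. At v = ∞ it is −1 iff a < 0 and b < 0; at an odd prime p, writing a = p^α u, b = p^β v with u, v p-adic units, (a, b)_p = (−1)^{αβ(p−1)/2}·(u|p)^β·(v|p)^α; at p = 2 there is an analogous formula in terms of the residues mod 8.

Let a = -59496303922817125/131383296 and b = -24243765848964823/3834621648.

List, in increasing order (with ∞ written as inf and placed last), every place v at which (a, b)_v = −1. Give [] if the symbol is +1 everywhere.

[7, 13, 19, inf]

Mod squares: a ≡ -1616615, b ≡ -19019. Check v ∈ {∞, 2, 3, 5, 7, 11, 13, 17, 19, 31, 43, 53}.
v=2: v_2(a)=-14, v_2(b)=-4; units ≡ 1, 5 (mod 8); ε·ε+αω+βω = 0·0+-14·1+-4·0 ≡ 0  ⇒  (a,b)_2 = +1.
v=31: a=31^0·(≡4), b=31^2·(≡6) mod 31; (4|31)=+1, (6|31)=-1; (−1)^{0·2·15}·(+1)^2·(-1)^0 = +1.
v=5: a=5^3·(≡3), b=5^0·(≡4) mod 5; (3|5)=-1, (4|5)=+1; (−1)^{3·0·2}·(-1)^0·(+1)^3 = +1.
v=17: a=17^1·(≡11), b=17^2·(≡4) mod 17; (11|17)=-1, (4|17)=+1; (−1)^{1·2·8}·(-1)^2·(+1)^1 = +1.
v=7: a=7^9·(≡6), b=7^5·(≡5) mod 7; (6|7)=-1, (5|7)=-1; (−1)^{9·5·3}·(-1)^5·(-1)^9 = -1.
v=3: a=3^-6·(≡1), b=3^-6·(≡1) mod 3; (1|3)=+1, (1|3)=+1; (−1)^{-6·-6·1}·(+1)^-6·(+1)^-6 = +1.
v=53: a=53^2·(≡9), b=53^2·(≡39) mod 53; (9|53)=+1, (39|53)=-1; (−1)^{2·2·26}·(+1)^2·(-1)^2 = +1.
v=∞: -1616615 < 0 and -19019 < 0  ⇒  (a,b)_∞ = -1.
v=11: a=11^-1·(≡8), b=11^-3·(≡9) mod 11; (8|11)=-1, (9|11)=+1; (−1)^{-1·-3·5}·(-1)^-3·(+1)^-1 = +1.
v=19: a=19^1·(≡9), b=19^-1·(≡4) mod 19; (9|19)=+1, (4|19)=+1; (−1)^{1·-1·9}·(+1)^-1·(+1)^1 = -1.
v=13: a=13^1·(≡10), b=13^-1·(≡5) mod 13; (10|13)=+1, (5|13)=-1; (−1)^{1·-1·6}·(+1)^-1·(-1)^1 = -1.
v=43: a=43^0·(≡40), b=43^2·(≡42) mod 43; (40|43)=+1, (42|43)=-1; (−1)^{0·2·21}·(+1)^2·(-1)^0 = +1.
(-1616615, -19019 / ℚ) ramifies at {7, 13, 19, ∞}: a division algebra.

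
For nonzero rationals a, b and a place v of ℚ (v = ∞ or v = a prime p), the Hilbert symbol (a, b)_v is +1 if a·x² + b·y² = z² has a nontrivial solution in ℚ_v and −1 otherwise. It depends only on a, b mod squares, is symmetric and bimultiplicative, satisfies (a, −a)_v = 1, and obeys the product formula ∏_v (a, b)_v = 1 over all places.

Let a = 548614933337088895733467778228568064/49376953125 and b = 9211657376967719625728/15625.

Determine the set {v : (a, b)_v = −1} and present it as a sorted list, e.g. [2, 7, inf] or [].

[5, 17, 31, 37]

(a, b) ≡ (246605, 17) mod (ℚ^×)²; places V = {2, 3, 5, 7, 17, 31, 37, 43, 53, ∞}.
(a,b)_43: α=7, u≡25; β=4, v≡11 (mod 43); (25|43)=+1, (11|43)=+1; sign (−1)^0·+1^4·+1^7 = +1.
(a,b)_3: α=-2, u≡2; β=0, v≡2 (mod 3); (2|3)=-1, (2|3)=-1; sign (−1)^0·-1^0·-1^-2 = +1.
(a,b)_17: α=2, u≡10; β=1, v≡4 (mod 17); (10|17)=-1, (4|17)=+1; sign (−1)^0·-1^1·+1^2 = -1.
(a,b)_5: α=-9, u≡4; β=-6, v≡3 (mod 5); (4|5)=+1, (3|5)=-1; sign (−1)^0·+1^-6·-1^-9 = -1.
(a,b)_7: α=10, u≡2; β=6, v≡6 (mod 7); (2|7)=+1, (6|7)=-1; sign (−1)^0·+1^6·-1^10 = +1.
(a,b)_37: α=3, u≡31; β=2, v≡18 (mod 37); (31|37)=-1, (18|37)=-1; sign (−1)^0·-1^2·-1^3 = -1.
(a,b)_∞: sgn(246605)=+, sgn(17)=+, so +1.
(a,b)_53: α=-2, u≡44; β=0, v≡36 (mod 53); (44|53)=+1, (36|53)=+1; sign (−1)^0·+1^0·+1^-2 = +1.
(a,b)_31: α=3, u≡14; β=2, v≡3 (mod 31); (14|31)=+1, (3|31)=-1; sign (−1)^0·+1^2·-1^3 = -1.
(a,b)_2: α=14, β=10; u≡5, v≡1 (mod 8); ε(u)ε(v)=0·0, αω(v)=14·0, βω(u)=10·1; sum ≡ 0  ⇒  +1.
Ram(246605, 17) = {5, 17, 31, 37}; no ℚ_5-point on the conic.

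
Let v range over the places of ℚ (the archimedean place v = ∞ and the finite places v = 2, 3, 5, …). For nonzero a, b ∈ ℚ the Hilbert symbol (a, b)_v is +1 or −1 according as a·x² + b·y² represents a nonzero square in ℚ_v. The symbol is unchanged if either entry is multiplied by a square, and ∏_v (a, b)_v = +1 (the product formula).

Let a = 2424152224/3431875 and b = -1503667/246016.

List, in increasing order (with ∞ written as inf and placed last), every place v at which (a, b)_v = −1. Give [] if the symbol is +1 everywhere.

(a, b) ≡ (20254, -43) mod (ℚ^×)²; places V = {2, 5, 11, 13, 17, 19, 29, 31, 41, 43, ∞}.
(a,b)_19: α=-1, u≡2; β=0, v≡3 (mod 19); (2|19)=-1, (3|19)=-1; sign (−1)^0·-1^0·-1^-1 = -1.
(a,b)_13: α=3, u≡6; β=0, v≡1 (mod 13); (6|13)=-1, (1|13)=+1; sign (−1)^0·-1^0·+1^3 = +1.
(a,b)_43: α=0, u≡24; β=1, v≡29 (mod 43); (24|43)=+1, (29|43)=-1; sign (−1)^0·+1^1·-1^0 = +1.
(a,b)_2: α=5, β=-8; u≡7, v≡5 (mod 8); ε(u)ε(v)=1·0, αω(v)=5·1, βω(u)=-8·0; sum ≡ 1  ⇒  -1.
(a,b)_17: α=-2, u≡5; β=2, v≡15 (mod 17); (5|17)=-1, (15|17)=+1; sign (−1)^0·-1^2·+1^-2 = +1.
(a,b)_11: α=0, u≡3; β=2, v≡3 (mod 11); (3|11)=+1, (3|11)=+1; sign (−1)^0·+1^2·+1^0 = +1.
(a,b)_41: α=1, u≡20; β=0, v≡21 (mod 41); (20|41)=+1, (21|41)=+1; sign (−1)^0·+1^0·+1^1 = +1.
(a,b)_5: α=-4, u≡4; β=0, v≡3 (mod 5); (4|5)=+1, (3|5)=-1; sign (−1)^0·+1^0·-1^-4 = +1.
(a,b)_31: α=0, u≡23; β=-2, v≡14 (mod 31); (23|31)=-1, (14|31)=+1; sign (−1)^0·-1^-2·+1^0 = +1.
(a,b)_∞: sgn(20254)=+, sgn(-43)=−, so +1.
(a,b)_29: α=2, u≡18; β=0, v≡11 (mod 29); (18|29)=-1, (11|29)=-1; sign (−1)^0·-1^0·-1^2 = +1.
(20254, -43 / ℚ) ramifies at {2, 19}: a division algebra.

[2, 19]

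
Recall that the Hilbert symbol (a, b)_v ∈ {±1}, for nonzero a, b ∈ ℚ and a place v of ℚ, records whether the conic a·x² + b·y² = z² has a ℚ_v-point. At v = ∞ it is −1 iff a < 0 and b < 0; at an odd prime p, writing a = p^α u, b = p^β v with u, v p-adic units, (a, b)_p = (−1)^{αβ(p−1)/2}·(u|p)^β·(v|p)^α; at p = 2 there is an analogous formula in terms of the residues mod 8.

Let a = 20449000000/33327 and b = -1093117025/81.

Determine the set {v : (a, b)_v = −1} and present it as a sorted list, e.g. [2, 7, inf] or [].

Mod squares: a ≡ 7, b ≡ -1001. Check v ∈ {∞, 2, 3, 5, 7, 11, 13, 19, 23}.
v=11: a=11^2·(≡6), b=11^3·(≡10) mod 11; (6|11)=-1, (10|11)=-1; (−1)^{2·3·5}·(-1)^3·(-1)^2 = -1.
v=23: a=23^-2·(≡21), b=23^0·(≡15) mod 23; (21|23)=-1, (15|23)=-1; (−1)^{-2·0·11}·(-1)^0·(-1)^-2 = +1.
v=5: a=5^6·(≡3), b=5^2·(≡4) mod 5; (3|5)=-1, (4|5)=+1; (−1)^{6·2·2}·(-1)^2·(+1)^6 = +1.
v=13: a=13^2·(≡7), b=13^1·(≡4) mod 13; (7|13)=-1, (4|13)=+1; (−1)^{2·1·6}·(-1)^1·(+1)^2 = -1.
v=19: a=19^0·(≡17), b=19^2·(≡1) mod 19; (17|19)=+1, (1|19)=+1; (−1)^{0·2·9}·(+1)^2·(+1)^0 = +1.
v=7: a=7^-1·(≡2), b=7^1·(≡4) mod 7; (2|7)=+1, (4|7)=+1; (−1)^{-1·1·3}·(+1)^1·(+1)^-1 = -1.
v=∞: 7 > 0 and -1001 < 0  ⇒  (a,b)_∞ = +1.
v=3: a=3^-2·(≡1), b=3^-4·(≡1) mod 3; (1|3)=+1, (1|3)=+1; (−1)^{-2·-4·1}·(+1)^-4·(+1)^-2 = +1.
v=2: v_2(a)=6, v_2(b)=0; units ≡ 7, 7 (mod 8); ε·ε+αω+βω = 1·1+6·0+0·0 ≡ 1  ⇒  (a,b)_2 = -1.
Ram(7, -1001) = {2, 7, 11, 13}; no ℚ_2-point on the conic.

[2, 7, 11, 13]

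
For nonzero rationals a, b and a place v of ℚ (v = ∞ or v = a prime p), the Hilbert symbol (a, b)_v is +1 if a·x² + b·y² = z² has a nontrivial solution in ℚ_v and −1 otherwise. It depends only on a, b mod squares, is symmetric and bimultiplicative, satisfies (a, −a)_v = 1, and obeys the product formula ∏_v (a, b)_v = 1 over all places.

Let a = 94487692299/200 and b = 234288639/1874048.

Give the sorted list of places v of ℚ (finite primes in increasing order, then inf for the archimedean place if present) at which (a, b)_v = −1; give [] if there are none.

[13, 17]

(a, b) ≡ (102, 78) mod (ℚ^×)²; places V = {2, 3, 5, 7, 11, 13, 17, 19, 43, ∞}.
(a,b)_43: α=2, u≡35; β=2, v≡23 (mod 43); (35|43)=+1, (23|43)=+1; sign (−1)^0·+1^2·+1^2 = +1.
(a,b)_13: α=2, u≡2; β=1, v≡8 (mod 13); (2|13)=-1, (8|13)=-1; sign (−1)^0·-1^1·-1^2 = -1.
(a,b)_7: α=2, u≡1; β=0, v≡4 (mod 7); (1|7)=+1, (4|7)=+1; sign (−1)^0·+1^0·+1^2 = +1.
(a,b)_3: α=1, u≡1; β=3, v≡2 (mod 3); (1|3)=+1, (2|3)=-1; sign (−1)^1·+1^3·-1^1 = +1.
(a,b)_2: α=-3, β=-7; u≡3, v≡7 (mod 8); ε(u)ε(v)=1·1, αω(v)=-3·0, βω(u)=-7·1; sum ≡ 0  ⇒  +1.
(a,b)_5: α=-2, u≡3; β=0, v≡3 (mod 5); (3|5)=-1, (3|5)=-1; sign (−1)^0·-1^0·-1^-2 = +1.
(a,b)_17: α=1, u≡12; β=0, v≡14 (mod 17); (12|17)=-1, (14|17)=-1; sign (−1)^0·-1^0·-1^1 = -1.
(a,b)_11: α=2, u≡4; β=-4, v≡5 (mod 11); (4|11)=+1, (5|11)=+1; sign (−1)^0·+1^-4·+1^2 = +1.
(a,b)_∞: sgn(102)=+, sgn(78)=+, so +1.
(a,b)_19: α=0, u≡11; β=2, v≡8 (mod 19); (11|19)=+1, (8|19)=-1; sign (−1)^0·+1^2·-1^0 = +1.
Ram(102, 78) = {13, 17}; no ℚ_13-point on the conic.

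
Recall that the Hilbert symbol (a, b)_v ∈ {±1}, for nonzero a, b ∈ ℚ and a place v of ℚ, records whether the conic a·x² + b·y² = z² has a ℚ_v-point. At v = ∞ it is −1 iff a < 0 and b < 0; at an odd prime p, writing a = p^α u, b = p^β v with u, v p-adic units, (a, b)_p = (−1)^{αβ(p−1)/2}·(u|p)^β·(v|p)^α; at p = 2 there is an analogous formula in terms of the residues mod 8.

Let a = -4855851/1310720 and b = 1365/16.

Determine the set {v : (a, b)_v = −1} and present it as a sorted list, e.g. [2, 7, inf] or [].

Mod squares: a ≡ -455, b ≡ 1365. Check v ∈ {∞, 2, 3, 5, 7, 11, 13}.
v=5: a=5^-1·(≡1), b=5^1·(≡3) mod 5; (1|5)=+1, (3|5)=-1; (−1)^{-1·1·2}·(+1)^1·(-1)^-1 = -1.
v=13: a=13^1·(≡10), b=13^1·(≡9) mod 13; (10|13)=+1, (9|13)=+1; (−1)^{1·1·6}·(+1)^1·(+1)^1 = +1.
v=7: a=7^3·(≡5), b=7^1·(≡3) mod 7; (5|7)=-1, (3|7)=-1; (−1)^{3·1·3}·(-1)^1·(-1)^3 = -1.
v=∞: -455 < 0 and 1365 > 0  ⇒  (a,b)_∞ = +1.
v=3: a=3^2·(≡1), b=3^1·(≡2) mod 3; (1|3)=+1, (2|3)=-1; (−1)^{2·1·1}·(+1)^1·(-1)^2 = +1.
v=2: v_2(a)=-18, v_2(b)=-4; units ≡ 1, 5 (mod 8); ε·ε+αω+βω = 0·0+-18·1+-4·0 ≡ 0  ⇒  (a,b)_2 = +1.
v=11: a=11^2·(≡2), b=11^0·(≡9) mod 11; (2|11)=-1, (9|11)=+1; (−1)^{2·0·5}·(-1)^0·(+1)^2 = +1.
Ram(-455, 1365) = {5, 7}; no ℚ_5-point on the conic.

[5, 7]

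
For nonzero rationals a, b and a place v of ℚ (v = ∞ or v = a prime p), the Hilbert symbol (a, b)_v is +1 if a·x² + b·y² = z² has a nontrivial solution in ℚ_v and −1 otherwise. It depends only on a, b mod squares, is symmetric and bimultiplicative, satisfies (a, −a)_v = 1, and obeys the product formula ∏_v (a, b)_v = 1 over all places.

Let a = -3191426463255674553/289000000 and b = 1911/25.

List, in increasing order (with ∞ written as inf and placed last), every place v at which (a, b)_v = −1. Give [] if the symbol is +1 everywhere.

[2, 3]

Mod squares: a ≡ -897, b ≡ 39. Check v ∈ {∞, 2, 3, 5, 7, 13, 17, 23}.
v=13: a=13^5·(≡1), b=13^1·(≡9) mod 13; (1|13)=+1, (9|13)=+1; (−1)^{5·1·6}·(+1)^1·(+1)^5 = +1.
v=17: a=17^-2·(≡1), b=17^0·(≡3) mod 17; (1|17)=+1, (3|17)=-1; (−1)^{-2·0·8}·(+1)^0·(-1)^-2 = +1.
v=∞: -897 < 0 and 39 > 0  ⇒  (a,b)_∞ = +1.
v=3: a=3^3·(≡1), b=3^1·(≡1) mod 3; (1|3)=+1, (1|3)=+1; (−1)^{3·1·1}·(+1)^1·(+1)^3 = -1.
v=23: a=23^1·(≡15), b=23^0·(≡1) mod 23; (15|23)=-1, (1|23)=+1; (−1)^{1·0·11}·(-1)^0·(+1)^1 = +1.
v=7: a=7^12·(≡6), b=7^2·(≡1) mod 7; (6|7)=-1, (1|7)=+1; (−1)^{12·2·3}·(-1)^2·(+1)^12 = +1.
v=2: v_2(a)=-6, v_2(b)=0; units ≡ 7, 7 (mod 8); ε·ε+αω+βω = 1·1+-6·0+0·0 ≡ 1  ⇒  (a,b)_2 = -1.
v=5: a=5^-6·(≡2), b=5^-2·(≡1) mod 5; (2|5)=-1, (1|5)=+1; (−1)^{-6·-2·2}·(-1)^-2·(+1)^-6 = +1.
(-897, 39 / ℚ) ramifies at {2, 3}: a division algebra.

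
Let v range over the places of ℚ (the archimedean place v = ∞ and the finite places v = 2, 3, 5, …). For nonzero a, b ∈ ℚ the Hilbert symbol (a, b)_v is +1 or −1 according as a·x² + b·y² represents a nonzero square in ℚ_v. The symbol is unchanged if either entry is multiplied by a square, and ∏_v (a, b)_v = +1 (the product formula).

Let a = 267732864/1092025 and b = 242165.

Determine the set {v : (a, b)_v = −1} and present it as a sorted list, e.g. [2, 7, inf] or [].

[2, 17, 31, 37]

(a, b) ≡ (1054, 242165) mod (ℚ^×)²; places V = {2, 3, 5, 7, 11, 17, 19, 31, 37, ∞}.
(a,b)_31: α=1, u≡15; β=0, v≡24 (mod 31); (15|31)=-1, (24|31)=-1; sign (−1)^0·-1^0·-1^1 = -1.
(a,b)_19: α=-2, u≡16; β=0, v≡10 (mod 19); (16|19)=+1, (10|19)=-1; sign (−1)^0·+1^0·-1^-2 = +1.
(a,b)_37: α=0, u≡23; β=1, v≡33 (mod 37); (23|37)=-1, (33|37)=+1; sign (−1)^0·-1^1·+1^0 = -1.
(a,b)_2: α=7, β=0; u≡7, v≡5 (mod 8); ε(u)ε(v)=1·0, αω(v)=7·1, βω(u)=0·0; sum ≡ 1  ⇒  -1.
(a,b)_17: α=1, u≡3; β=1, v≡16 (mod 17); (3|17)=-1, (16|17)=+1; sign (−1)^0·-1^1·+1^1 = -1.
(a,b)_3: α=4, u≡1; β=0, v≡2 (mod 3); (1|3)=+1, (2|3)=-1; sign (−1)^0·+1^0·-1^4 = +1.
(a,b)_11: α=-2, u≡5; β=1, v≡4 (mod 11); (5|11)=+1, (4|11)=+1; sign (−1)^0·+1^1·+1^-2 = +1.
(a,b)_∞: sgn(1054)=+, sgn(242165)=+, so +1.
(a,b)_5: α=-2, u≡4; β=1, v≡3 (mod 5); (4|5)=+1, (3|5)=-1; sign (−1)^0·+1^1·-1^-2 = +1.
(a,b)_7: α=2, u≡4; β=1, v≡1 (mod 7); (4|7)=+1, (1|7)=+1; sign (−1)^0·+1^1·+1^2 = +1.
(1054, 242165 / ℚ) ramifies at {2, 17, 31, 37}: a division algebra.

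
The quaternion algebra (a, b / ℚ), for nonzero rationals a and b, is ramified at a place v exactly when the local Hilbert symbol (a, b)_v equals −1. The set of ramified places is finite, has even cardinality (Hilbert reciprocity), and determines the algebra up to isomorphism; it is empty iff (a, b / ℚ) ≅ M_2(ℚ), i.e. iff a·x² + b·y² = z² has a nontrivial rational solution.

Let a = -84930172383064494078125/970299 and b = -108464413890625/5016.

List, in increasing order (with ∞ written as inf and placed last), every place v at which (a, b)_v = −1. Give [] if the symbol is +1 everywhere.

[3, 11, 13, inf]

Mod squares: a ≡ -2431, b ≡ -1254. Check v ∈ {∞, 2, 3, 5, 11, 13, 17, 19, 29}.
v=5: a=5^6·(≡1), b=5^6·(≡1) mod 5; (1|5)=+1, (1|5)=+1; (−1)^{6·6·2}·(+1)^6·(+1)^6 = +1.
v=2: v_2(a)=0, v_2(b)=-3; units ≡ 1, 5 (mod 8); ε·ε+αω+βω = 0·0+0·1+-3·0 ≡ 0  ⇒  (a,b)_2 = +1.
v=17: a=17^5·(≡7), b=17^2·(≡1) mod 17; (7|17)=-1, (1|17)=+1; (−1)^{5·2·8}·(-1)^2·(+1)^5 = +1.
v=3: a=3^-6·(≡2), b=3^-1·(≡2) mod 3; (2|3)=-1, (2|3)=-1; (−1)^{-6·-1·1}·(-1)^-1·(-1)^-6 = -1.
v=29: a=29^0·(≡13), b=29^2·(≡5) mod 29; (13|29)=+1, (5|29)=+1; (−1)^{0·2·14}·(+1)^2·(+1)^0 = +1.
v=11: a=11^-3·(≡2), b=11^-1·(≡2) mod 11; (2|11)=-1, (2|11)=-1; (−1)^{-3·-1·5}·(-1)^-1·(-1)^-3 = -1.
v=19: a=19^2·(≡6), b=19^-1·(≡14) mod 19; (6|19)=+1, (14|19)=-1; (−1)^{2·-1·9}·(+1)^-1·(-1)^2 = +1.
v=∞: -2431 < 0 and -1254 < 0  ⇒  (a,b)_∞ = -1.
v=13: a=13^9·(≡7), b=13^4·(≡6) mod 13; (7|13)=-1, (6|13)=-1; (−1)^{9·4·6}·(-1)^4·(-1)^9 = -1.
Ram(-2431, -1254) = {3, 11, 13, ∞}; no ℚ_3-point on the conic.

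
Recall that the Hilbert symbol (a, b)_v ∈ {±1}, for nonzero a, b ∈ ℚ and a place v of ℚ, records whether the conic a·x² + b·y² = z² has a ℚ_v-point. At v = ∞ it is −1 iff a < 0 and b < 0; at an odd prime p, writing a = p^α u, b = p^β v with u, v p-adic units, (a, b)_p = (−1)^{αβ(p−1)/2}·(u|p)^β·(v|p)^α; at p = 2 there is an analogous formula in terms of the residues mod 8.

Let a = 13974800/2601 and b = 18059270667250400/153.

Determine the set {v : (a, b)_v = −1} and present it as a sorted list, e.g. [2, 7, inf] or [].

Mod squares: a ≡ 713, b ≡ 32062. Check v ∈ {∞, 2, 3, 5, 7, 17, 23, 31, 41}.
v=41: a=41^0·(≡20), b=41^1·(≡19) mod 41; (20|41)=+1, (19|41)=-1; (−1)^{0·1·20}·(+1)^1·(-1)^0 = +1.
v=7: a=7^2·(≡5), b=7^2·(≡1) mod 7; (5|7)=-1, (1|7)=+1; (−1)^{2·2·3}·(-1)^2·(+1)^2 = +1.
v=23: a=23^1·(≡16), b=23^3·(≡10) mod 23; (16|23)=+1, (10|23)=-1; (−1)^{1·3·11}·(+1)^3·(-1)^1 = +1.
v=5: a=5^2·(≡2), b=5^2·(≡2) mod 5; (2|5)=-1, (2|5)=-1; (−1)^{2·2·2}·(-1)^2·(-1)^2 = +1.
v=∞: 713 > 0 and 32062 > 0  ⇒  (a,b)_∞ = +1.
v=31: a=31^1·(≡11), b=31^4·(≡9) mod 31; (11|31)=-1, (9|31)=+1; (−1)^{1·4·15}·(-1)^4·(+1)^1 = +1.
v=2: v_2(a)=4, v_2(b)=5; units ≡ 1, 7 (mod 8); ε·ε+αω+βω = 0·1+4·0+5·0 ≡ 0  ⇒  (a,b)_2 = +1.
v=17: a=17^-2·(≡2), b=17^-1·(≡1) mod 17; (2|17)=+1, (1|17)=+1; (−1)^{-2·-1·8}·(+1)^-1·(+1)^-2 = +1.
v=3: a=3^-2·(≡2), b=3^-2·(≡1) mod 3; (2|3)=-1, (1|3)=+1; (−1)^{-2·-2·1}·(-1)^-2·(+1)^-2 = +1.
Ram(a, b) = ∅: the form 713·x² + 32062·y² − z² is isotropic over every ℚ_v, so by Hasse–Minkowski it is isotropic over ℚ.

[]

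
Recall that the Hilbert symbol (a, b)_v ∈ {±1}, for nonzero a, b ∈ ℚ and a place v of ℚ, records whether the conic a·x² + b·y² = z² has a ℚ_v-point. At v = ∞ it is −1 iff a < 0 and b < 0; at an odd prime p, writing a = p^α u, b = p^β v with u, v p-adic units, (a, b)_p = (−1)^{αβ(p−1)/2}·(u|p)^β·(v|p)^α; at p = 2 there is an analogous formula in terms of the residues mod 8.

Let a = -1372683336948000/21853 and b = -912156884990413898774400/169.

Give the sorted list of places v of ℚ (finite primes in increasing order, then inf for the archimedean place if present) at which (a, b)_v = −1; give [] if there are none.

[2, 7, 11, 13, 17, inf]

(a, b) ≡ (-10010, -7854) mod (ℚ^×)²; places V = {2, 3, 5, 7, 11, 13, 17, 41, ∞}.
(a,b)_2: α=5, β=7; u≡3, v≡1 (mod 8); ε(u)ε(v)=1·0, αω(v)=5·0, βω(u)=7·1; sum ≡ 1  ⇒  -1.
(a,b)_17: α=4, u≡7; β=3, v≡6 (mod 17); (7|17)=-1, (6|17)=-1; sign (−1)^0·-1^3·-1^4 = -1.
(a,b)_∞: sgn(-10010)=−, sgn(-7854)=−, so -1.
(a,b)_3: α=2, u≡1; β=11, v≡1 (mod 3); (1|3)=+1, (1|3)=+1; sign (−1)^0·+1^11·+1^2 = +1.
(a,b)_5: α=3, u≡2; β=2, v≡1 (mod 5); (2|5)=-1, (1|5)=+1; sign (−1)^0·-1^2·+1^3 = +1.
(a,b)_13: α=-1, u≡10; β=-2, v≡6 (mod 13); (10|13)=+1, (6|13)=-1; sign (−1)^0·+1^-2·-1^-1 = -1.
(a,b)_11: α=3, u≡3; β=7, v≡3 (mod 11); (3|11)=+1, (3|11)=+1; sign (−1)^1·+1^7·+1^3 = -1.
(a,b)_41: α=-2, u≡17; β=0, v≡16 (mod 41); (17|41)=-1, (16|41)=+1; sign (−1)^0·-1^0·+1^-2 = +1.
(a,b)_7: α=3, u≡3; β=5, v≡6 (mod 7); (3|7)=-1, (6|7)=-1; sign (−1)^1·-1^5·-1^3 = -1.
Ram(-10010, -7854) = {2, 7, 11, 13, 17, ∞}; no ℚ_2-point on the conic.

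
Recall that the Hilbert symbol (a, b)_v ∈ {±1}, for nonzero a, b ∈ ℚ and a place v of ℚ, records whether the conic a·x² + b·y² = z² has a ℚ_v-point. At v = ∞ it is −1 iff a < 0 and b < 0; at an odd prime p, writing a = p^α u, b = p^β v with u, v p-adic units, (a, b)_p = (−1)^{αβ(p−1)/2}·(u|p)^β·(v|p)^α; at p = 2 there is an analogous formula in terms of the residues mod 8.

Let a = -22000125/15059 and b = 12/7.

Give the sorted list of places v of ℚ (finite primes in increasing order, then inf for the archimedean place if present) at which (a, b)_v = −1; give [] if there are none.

Mod squares: a ≡ -33495, b ≡ 21. Check v ∈ {∞, 2, 3, 5, 7, 11, 17, 29, 37}.
v=∞: -33495 < 0 and 21 > 0  ⇒  (a,b)_∞ = +1.
v=17: a=17^2·(≡11), b=17^0·(≡9) mod 17; (11|17)=-1, (9|17)=+1; (−1)^{2·0·8}·(-1)^0·(+1)^2 = +1.
v=5: a=5^3·(≡1), b=5^0·(≡1) mod 5; (1|5)=+1, (1|5)=+1; (−1)^{3·0·2}·(+1)^0·(+1)^3 = +1.
v=11: a=11^-1·(≡8), b=11^0·(≡8) mod 11; (8|11)=-1, (8|11)=-1; (−1)^{-1·0·5}·(-1)^0·(-1)^-1 = -1.
v=37: a=37^-2·(≡27), b=37^0·(≡7) mod 37; (27|37)=+1, (7|37)=+1; (−1)^{-2·0·18}·(+1)^0·(+1)^-2 = +1.
v=29: a=29^1·(≡20), b=29^0·(≡10) mod 29; (20|29)=+1, (10|29)=-1; (−1)^{1·0·14}·(+1)^0·(-1)^1 = -1.
v=7: a=7^1·(≡3), b=7^-1·(≡5) mod 7; (3|7)=-1, (5|7)=-1; (−1)^{1·-1·3}·(-1)^-1·(-1)^1 = -1.
v=3: a=3^1·(≡1), b=3^1·(≡1) mod 3; (1|3)=+1, (1|3)=+1; (−1)^{1·1·1}·(+1)^1·(+1)^1 = -1.
v=2: v_2(a)=0, v_2(b)=2; units ≡ 1, 5 (mod 8); ε·ε+αω+βω = 0·0+0·1+2·0 ≡ 0  ⇒  (a,b)_2 = +1.
Ram(-33495, 21) = {3, 7, 11, 29}; no ℚ_3-point on the conic.

[3, 7, 11, 29]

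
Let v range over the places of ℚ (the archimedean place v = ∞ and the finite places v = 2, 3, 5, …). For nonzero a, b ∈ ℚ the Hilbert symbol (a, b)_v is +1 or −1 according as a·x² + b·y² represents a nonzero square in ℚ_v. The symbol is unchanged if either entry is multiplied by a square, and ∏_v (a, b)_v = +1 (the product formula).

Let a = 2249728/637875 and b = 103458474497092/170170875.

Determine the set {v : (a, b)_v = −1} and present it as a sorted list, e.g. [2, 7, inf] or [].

[2, 19]

(a, b) ≡ (455, 906395) mod (ℚ^×)²; places V = {2, 3, 5, 7, 11, 13, 17, 19, 29, 47, ∞}.
(a,b)_5: α=-3, u≡1; β=-3, v≡1 (mod 5); (1|5)=+1, (1|5)=+1; sign (−1)^0·+1^-3·+1^-3 = +1.
(a,b)_2: α=10, β=2; u≡7, v≡3 (mod 8); ε(u)ε(v)=1·1, αω(v)=10·1, βω(u)=2·0; sum ≡ 1  ⇒  -1.
(a,b)_19: α=0, u≡2; β=1, v≡12 (mod 19); (2|19)=-1, (12|19)=-1; sign (−1)^0·-1^1·-1^0 = -1.
(a,b)_17: α=0, u≡16; β=2, v≡6 (mod 17); (16|17)=+1, (6|17)=-1; sign (−1)^0·+1^2·-1^0 = +1.
(a,b)_3: α=-6, u≡2; β=-4, v≡2 (mod 3); (2|3)=-1, (2|3)=-1; sign (−1)^0·-1^-4·-1^-6 = +1.
(a,b)_∞: sgn(455)=+, sgn(906395)=+, so +1.
(a,b)_47: α=0, u≡18; β=1, v≡40 (mod 47); (18|47)=+1, (40|47)=-1; sign (−1)^0·+1^1·-1^0 = +1.
(a,b)_29: α=0, u≡7; β=1, v≡7 (mod 29); (7|29)=+1, (7|29)=+1; sign (−1)^0·+1^1·+1^0 = +1.
(a,b)_11: α=0, u≡9; β=2, v≡8 (mod 11); (9|11)=+1, (8|11)=-1; sign (−1)^0·+1^2·-1^0 = +1.
(a,b)_7: α=-1, u≡2; β=-5, v≡5 (mod 7); (2|7)=+1, (5|7)=-1; sign (−1)^1·+1^-5·-1^-1 = +1.
(a,b)_13: α=3, u≡9; β=4, v≡12 (mod 13); (9|13)=+1, (12|13)=+1; sign (−1)^0·+1^4·+1^3 = +1.
Ram(455, 906395) = {2, 19}; no ℚ_2-point on the conic.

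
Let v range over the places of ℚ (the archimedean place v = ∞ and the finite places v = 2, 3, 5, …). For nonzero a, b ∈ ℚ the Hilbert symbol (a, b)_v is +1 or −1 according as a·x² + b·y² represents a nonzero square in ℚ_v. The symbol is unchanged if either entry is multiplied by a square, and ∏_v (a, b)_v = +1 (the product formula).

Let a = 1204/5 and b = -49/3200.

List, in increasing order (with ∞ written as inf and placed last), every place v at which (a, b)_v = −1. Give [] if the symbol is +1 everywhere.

(a, b) ≡ (1505, -2) mod (ℚ^×)²; places V = {2, 5, 7, 43, ∞}.
(a,b)_∞: sgn(1505)=+, sgn(-2)=−, so +1.
(a,b)_43: α=1, u≡40; β=0, v≡14 (mod 43); (40|43)=+1, (14|43)=+1; sign (−1)^0·+1^0·+1^1 = +1.
(a,b)_2: α=2, β=-7; u≡1, v≡7 (mod 8); ε(u)ε(v)=0·1, αω(v)=2·0, βω(u)=-7·0; sum ≡ 0  ⇒  +1.
(a,b)_5: α=-1, u≡4; β=-2, v≡2 (mod 5); (4|5)=+1, (2|5)=-1; sign (−1)^0·+1^-2·-1^-1 = -1.
(a,b)_7: α=1, u≡5; β=2, v≡6 (mod 7); (5|7)=-1, (6|7)=-1; sign (−1)^0·-1^2·-1^1 = -1.
Ram(1505, -2) = {5, 7}; no ℚ_5-point on the conic.

[5, 7]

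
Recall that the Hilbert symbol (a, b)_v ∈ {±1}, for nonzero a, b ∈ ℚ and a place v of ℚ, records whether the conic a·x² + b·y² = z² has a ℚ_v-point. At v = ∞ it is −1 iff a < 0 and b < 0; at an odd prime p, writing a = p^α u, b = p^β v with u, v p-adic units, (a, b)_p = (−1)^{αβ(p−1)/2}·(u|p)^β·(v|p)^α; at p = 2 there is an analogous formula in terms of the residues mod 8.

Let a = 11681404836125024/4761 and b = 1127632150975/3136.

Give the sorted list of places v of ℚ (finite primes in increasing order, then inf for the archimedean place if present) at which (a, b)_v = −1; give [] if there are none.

[2, 29]

(a, b) ≡ (2726, 319) mod (ℚ^×)²; places V = {2, 3, 5, 7, 11, 13, 23, 29, 47, ∞}.
(a,b)_5: α=0, u≡4; β=2, v≡4 (mod 5); (4|5)=+1, (4|5)=+1; sign (−1)^0·+1^2·+1^0 = +1.
(a,b)_23: α=-2, u≡9; β=2, v≡7 (mod 23); (9|23)=+1, (7|23)=-1; sign (−1)^0·+1^2·-1^-2 = +1.
(a,b)_2: α=5, β=-6; u≡3, v≡7 (mod 8); ε(u)ε(v)=1·1, αω(v)=5·0, βω(u)=-6·1; sum ≡ 1  ⇒  -1.
(a,b)_29: α=1, u≡24; β=1, v≡18 (mod 29); (24|29)=+1, (18|29)=-1; sign (−1)^0·+1^1·-1^1 = -1.
(a,b)_47: α=3, u≡23; β=2, v≡34 (mod 47); (23|47)=-1, (34|47)=+1; sign (−1)^0·-1^2·+1^3 = +1.
(a,b)_13: α=2, u≡3; β=0, v≡6 (mod 13); (3|13)=+1, (6|13)=-1; sign (−1)^0·+1^0·-1^2 = +1.
(a,b)_7: α=2, u≡5; β=-2, v≡1 (mod 7); (5|7)=-1, (1|7)=+1; sign (−1)^0·-1^-2·+1^2 = +1.
(a,b)_11: α=4, u≡9; β=3, v≡2 (mod 11); (9|11)=+1, (2|11)=-1; sign (−1)^0·+1^3·-1^4 = +1.
(a,b)_∞: sgn(2726)=+, sgn(319)=+, so +1.
(a,b)_3: α=-2, u≡2; β=0, v≡1 (mod 3); (2|3)=-1, (1|3)=+1; sign (−1)^0·-1^0·+1^-2 = +1.
Ram(2726, 319) = {2, 29}; no ℚ_2-point on the conic.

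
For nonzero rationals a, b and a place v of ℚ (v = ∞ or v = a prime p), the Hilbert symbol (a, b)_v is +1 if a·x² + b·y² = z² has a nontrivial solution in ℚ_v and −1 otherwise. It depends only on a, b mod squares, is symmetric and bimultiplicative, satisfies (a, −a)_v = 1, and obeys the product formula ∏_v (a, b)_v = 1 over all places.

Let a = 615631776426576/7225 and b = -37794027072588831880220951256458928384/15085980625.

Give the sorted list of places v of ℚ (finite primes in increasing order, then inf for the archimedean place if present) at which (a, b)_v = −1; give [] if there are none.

[3, 7, 19, 29, 41, 43]

Mod squares: a ≡ 1780600029, b ≡ -357889. Check v ∈ {∞, 2, 3, 5, 7, 13, 17, 19, 29, 31, 41, 43, 47}.
v=7: a=7^4·(≡6), b=7^11·(≡1) mod 7; (6|7)=-1, (1|7)=+1; (−1)^{4·11·3}·(-1)^11·(+1)^4 = -1.
v=5: a=5^-2·(≡4), b=5^-4·(≡4) mod 5; (4|5)=+1, (4|5)=+1; (−1)^{-2·-4·2}·(+1)^-4·(+1)^-2 = +1.
v=29: a=29^1·(≡18), b=29^3·(≡25) mod 29; (18|29)=-1, (25|29)=+1; (−1)^{1·3·14}·(-1)^3·(+1)^1 = -1.
v=2: v_2(a)=4, v_2(b)=8; units ≡ 5, 7 (mod 8); ε·ε+αω+βω = 0·1+4·0+8·1 ≡ 0  ⇒  (a,b)_2 = +1.
v=19: a=19^1·(≡4), b=19^2·(≡13) mod 19; (4|19)=+1, (13|19)=-1; (−1)^{1·2·9}·(+1)^2·(-1)^1 = -1.
v=41: a=41^1·(≡22), b=41^3·(≡23) mod 41; (22|41)=-1, (23|41)=+1; (−1)^{1·3·20}·(-1)^3·(+1)^1 = -1.
v=13: a=13^1·(≡6), b=13^0·(≡10) mod 13; (6|13)=-1, (10|13)=+1; (−1)^{1·0·6}·(-1)^0·(+1)^1 = +1.
v=3: a=3^3·(≡2), b=3^6·(≡2) mod 3; (2|3)=-1, (2|3)=-1; (−1)^{3·6·1}·(-1)^6·(-1)^3 = -1.
v=17: a=17^-2·(≡12), b=17^-6·(≡11) mod 17; (12|17)=-1, (11|17)=-1; (−1)^{-2·-6·8}·(-1)^-6·(-1)^-2 = +1.
v=31: a=31^0·(≡25), b=31^2·(≡26) mod 31; (25|31)=+1, (26|31)=-1; (−1)^{0·2·15}·(+1)^2·(-1)^0 = +1.
v=47: a=47^1·(≡46), b=47^2·(≡37) mod 47; (46|47)=-1, (37|47)=+1; (−1)^{1·2·23}·(-1)^2·(+1)^1 = +1.
v=43: a=43^1·(≡5), b=43^3·(≡5) mod 43; (5|43)=-1, (5|43)=-1; (−1)^{1·3·21}·(-1)^3·(-1)^1 = -1.
v=∞: 1780600029 > 0 and -357889 < 0  ⇒  (a,b)_∞ = +1.
|Ram(1780600029, -357889)| = 6, even; anisotropic at {3, 7, 19, 29, 41, 43}.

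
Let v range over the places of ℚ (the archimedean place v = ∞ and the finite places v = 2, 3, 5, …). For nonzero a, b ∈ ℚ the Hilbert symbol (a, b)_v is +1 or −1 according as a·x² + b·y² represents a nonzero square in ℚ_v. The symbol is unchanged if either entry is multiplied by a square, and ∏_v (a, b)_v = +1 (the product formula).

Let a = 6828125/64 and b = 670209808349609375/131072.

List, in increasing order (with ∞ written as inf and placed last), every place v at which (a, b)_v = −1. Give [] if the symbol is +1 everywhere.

(a, b) ≡ (437, 46) mod (ℚ^×)²; places V = {2, 5, 19, 23, ∞}.
(a,b)_5: α=6, u≡3; β=16, v≡1 (mod 5); (3|5)=-1, (1|5)=+1; sign (−1)^0·-1^16·+1^6 = +1.
(a,b)_2: α=-6, β=-17; u≡5, v≡7 (mod 8); ε(u)ε(v)=0·1, αω(v)=-6·0, βω(u)=-17·1; sum ≡ 1  ⇒  -1.
(a,b)_∞: sgn(437)=+, sgn(46)=+, so +1.
(a,b)_19: α=1, u≡4; β=2, v≡15 (mod 19); (4|19)=+1, (15|19)=-1; sign (−1)^0·+1^2·-1^1 = -1.
(a,b)_23: α=1, u≡11; β=3, v≡18 (mod 23); (11|23)=-1, (18|23)=+1; sign (−1)^1·-1^3·+1^1 = +1.
Ram(437, 46) = {2, 19}; no ℚ_2-point on the conic.

[2, 19]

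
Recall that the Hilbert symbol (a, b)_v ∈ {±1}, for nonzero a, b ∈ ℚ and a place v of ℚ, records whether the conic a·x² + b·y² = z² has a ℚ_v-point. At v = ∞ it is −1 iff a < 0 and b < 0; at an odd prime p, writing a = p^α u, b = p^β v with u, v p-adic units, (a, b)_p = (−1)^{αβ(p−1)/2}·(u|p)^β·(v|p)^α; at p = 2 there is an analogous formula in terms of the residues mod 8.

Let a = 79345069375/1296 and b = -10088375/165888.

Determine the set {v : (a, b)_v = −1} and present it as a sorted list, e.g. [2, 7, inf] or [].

[23, 29]

(a, b) ≡ (8671, -6670) mod (ℚ^×)²; places V = {2, 3, 5, 11, 13, 23, 29, ∞}.
(a,b)_29: α=1, u≡6; β=1, v≡12 (mod 29); (6|29)=+1, (12|29)=-1; sign (−1)^0·+1^1·-1^1 = -1.
(a,b)_2: α=-4, β=-11; u≡7, v≡1 (mod 8); ε(u)ε(v)=1·0, αω(v)=-4·0, βω(u)=-11·0; sum ≡ 0  ⇒  +1.
(a,b)_5: α=4, u≡1; β=3, v≡1 (mod 5); (1|5)=+1, (1|5)=+1; sign (−1)^0·+1^3·+1^4 = +1.
(a,b)_∞: sgn(8671)=+, sgn(-6670)=−, so +1.
(a,b)_13: α=1, u≡10; β=0, v≡10 (mod 13); (10|13)=+1, (10|13)=+1; sign (−1)^0·+1^0·+1^1 = +1.
(a,b)_23: α=1, u≡1; β=1, v≡16 (mod 23); (1|23)=+1, (16|23)=+1; sign (−1)^1·+1^1·+1^1 = -1.
(a,b)_3: α=-4, u≡1; β=-4, v≡2 (mod 3); (1|3)=+1, (2|3)=-1; sign (−1)^0·+1^-4·-1^-4 = +1.
(a,b)_11: α=4, u≡3; β=2, v≡2 (mod 11); (3|11)=+1, (2|11)=-1; sign (−1)^0·+1^2·-1^4 = +1.
Ram(8671, -6670) = {23, 29}; no ℚ_23-point on the conic.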